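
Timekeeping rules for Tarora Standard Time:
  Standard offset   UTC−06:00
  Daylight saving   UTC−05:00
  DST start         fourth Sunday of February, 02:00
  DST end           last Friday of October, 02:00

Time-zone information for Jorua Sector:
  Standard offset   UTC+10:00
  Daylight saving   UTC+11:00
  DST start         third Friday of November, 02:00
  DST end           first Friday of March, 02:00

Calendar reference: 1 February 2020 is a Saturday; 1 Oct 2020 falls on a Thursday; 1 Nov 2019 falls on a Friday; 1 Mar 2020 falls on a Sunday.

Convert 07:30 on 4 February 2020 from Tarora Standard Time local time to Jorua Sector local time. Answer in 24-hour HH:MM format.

1 February 2020 is a Saturday, so the first Sunday is February 2 and the fourth is February 23.
1 October 2020 is a Thursday, so Fridays fall on 2, 9, 16, 23, 30; the last is October 30.
Daylight saving runs 23 February – 30 October; 4 February 2020 is outside that window, so Tarora Standard Time is on standard time at UTC−06:00.
07:30 Tarora Standard Time + 6h = 13:30 UTC.
1 November 2019 is a Friday, so the first Friday is November 1 and the third is November 15.
1 March 2020 is a Sunday, so the first Friday is March 6.
At the standard offset (UTC+10:00), 13:30 UTC + 10h = 23:30 Jorua Sector standard time.
Daylight saving runs 15 November 2019 – 6 March 2020; the standard-time date in Jorua Sector, 4 February 2020, is inside that window, so Jorua Sector is at UTC+11:00.
13:30 UTC + 11h = 00:30 Jorua Sector (rolling into the next day, 5 February 2020).

00:30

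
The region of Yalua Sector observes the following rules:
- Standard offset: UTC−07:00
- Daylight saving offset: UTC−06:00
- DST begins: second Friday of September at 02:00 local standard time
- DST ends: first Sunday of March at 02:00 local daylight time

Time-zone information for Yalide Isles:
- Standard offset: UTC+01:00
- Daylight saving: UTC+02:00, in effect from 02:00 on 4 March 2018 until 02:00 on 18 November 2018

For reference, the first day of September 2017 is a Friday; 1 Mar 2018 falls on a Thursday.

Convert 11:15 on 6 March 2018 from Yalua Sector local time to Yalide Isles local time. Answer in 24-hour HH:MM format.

20:15

1 September 2017 is a Friday, so the first Friday is September 1 and the second is September 8.
1 March 2018 is a Thursday, so the first Sunday is March 4.
Daylight saving runs 8 September 2017 – 4 March 2018; 6 March 2018 is outside that window, so Yalua Sector is on standard time at UTC−07:00.
11:15 Yalua Sector + 7h = 18:15 UTC.
At the standard offset (UTC+01:00), 18:15 UTC + 1h = 19:15 Yalide Isles standard time.
The standard-time date in Yalide Isles, 6 March 2018, falls between 4 March and 18 November, so daylight saving is in effect and Yalide Isles is at UTC+02:00.
18:15 UTC + 2h = 20:15 Yalide Isles.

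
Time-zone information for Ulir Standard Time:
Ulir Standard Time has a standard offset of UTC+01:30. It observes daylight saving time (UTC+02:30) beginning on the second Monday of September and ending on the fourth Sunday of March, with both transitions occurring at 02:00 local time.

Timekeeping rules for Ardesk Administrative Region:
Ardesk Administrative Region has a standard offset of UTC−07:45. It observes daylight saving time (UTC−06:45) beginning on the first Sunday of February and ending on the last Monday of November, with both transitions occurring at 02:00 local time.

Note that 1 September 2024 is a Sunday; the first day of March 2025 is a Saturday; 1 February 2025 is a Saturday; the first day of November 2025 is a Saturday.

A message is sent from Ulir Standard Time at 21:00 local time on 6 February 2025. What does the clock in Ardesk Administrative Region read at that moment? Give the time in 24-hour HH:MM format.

1 September 2024 is a Sunday, so the first Monday is September 2 and the second is September 9.
1 March 2025 is a Saturday, so the first Sunday is March 2 and the fourth is March 23.
6 February 2025 lies within the daylight-saving period (9 September 2024 – 23 March 2025), so Ulir Standard Time is on daylight time, UTC+02:30.
21:00 Ulir Standard Time − 2h30m = 18:30 UTC.
1 February 2025 is a Saturday, so the first Sunday is February 2.
1 November 2025 is a Saturday, so Mondays fall on 3, 10, 17, 24; the last is November 24.
At the standard offset (UTC−07:45), 18:30 UTC − 7h45m = 10:45 Ardesk Administrative Region standard time.
Daylight saving runs 2 February – 24 November; the standard-time date in Ardesk Administrative Region, 6 February 2025, is inside that window, so Ardesk Administrative Region is at UTC−06:45.
18:30 UTC − 6h45m = 11:45 Ardesk Administrative Region.

11:45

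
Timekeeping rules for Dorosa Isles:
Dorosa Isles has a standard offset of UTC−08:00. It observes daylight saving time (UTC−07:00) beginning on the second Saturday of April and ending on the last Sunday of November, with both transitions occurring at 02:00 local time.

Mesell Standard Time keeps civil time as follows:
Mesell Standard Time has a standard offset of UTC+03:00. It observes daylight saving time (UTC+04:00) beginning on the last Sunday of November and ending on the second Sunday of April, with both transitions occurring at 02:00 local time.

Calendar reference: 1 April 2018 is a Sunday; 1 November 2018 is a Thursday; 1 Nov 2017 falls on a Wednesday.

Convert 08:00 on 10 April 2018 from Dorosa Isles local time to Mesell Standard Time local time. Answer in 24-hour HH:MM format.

19:00

1 April 2018 is a Sunday, so the first Saturday is April 7 and the second is April 14.
1 November 2018 is a Thursday, so Sundays fall on 4, 11, 18, 25; the last is November 25.
Daylight saving runs 14 April – 25 November; 10 April 2018 is outside that window, so Dorosa Isles is on standard time at UTC−08:00.
08:00 Dorosa Isles + 8h = 16:00 UTC.
1 November 2017 is a Wednesday, so Sundays fall on 5, 12, 19, 26; the last is November 26.
1 April 2018 is a Sunday, so the first Sunday is April 1 and the second is April 8.
At the standard offset (UTC+03:00), 16:00 UTC + 3h = 19:00 Mesell Standard Time standard time.
The standard-time date in Mesell Standard Time, 10 April 2018, is outside the daylight-saving period (26 November 2017 – 8 April 2018), so Mesell Standard Time is on standard time, UTC+03:00.
16:00 UTC + 3h = 19:00 Mesell Standard Time.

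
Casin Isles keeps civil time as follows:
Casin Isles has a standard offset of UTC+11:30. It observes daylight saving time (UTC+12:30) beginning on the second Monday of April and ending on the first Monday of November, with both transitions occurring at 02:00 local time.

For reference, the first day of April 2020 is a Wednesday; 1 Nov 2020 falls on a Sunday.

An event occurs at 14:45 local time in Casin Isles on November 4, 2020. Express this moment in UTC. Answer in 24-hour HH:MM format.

1 April 2020 is a Wednesday, so the first Monday is April 6 and the second is April 13.
1 November 2020 is a Sunday, so the first Monday is November 2.
November 4, 2020 is outside the daylight-saving period (13 April – 2 November), so Casin Isles is on standard time, UTC+11:30.
14:45 local − 11h30m = 03:15 UTC.

03:15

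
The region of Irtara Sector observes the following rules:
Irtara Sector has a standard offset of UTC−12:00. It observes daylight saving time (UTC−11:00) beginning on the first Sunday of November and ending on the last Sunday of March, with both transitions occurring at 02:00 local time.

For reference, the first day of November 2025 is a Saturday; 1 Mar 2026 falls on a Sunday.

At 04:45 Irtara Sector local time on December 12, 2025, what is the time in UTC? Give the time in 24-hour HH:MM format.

15:45

1 November 2025 is a Saturday, so the first Sunday is November 2.
1 March 2026 is a Sunday, so Sundays fall on 1, 8, 15, 22, 29; the last is March 29.
December 12, 2025 falls between 2 November 2025 and 29 March 2026, so daylight saving is in effect and Irtara Sector is at UTC−11:00.
04:45 local + 11h = 15:45 UTC.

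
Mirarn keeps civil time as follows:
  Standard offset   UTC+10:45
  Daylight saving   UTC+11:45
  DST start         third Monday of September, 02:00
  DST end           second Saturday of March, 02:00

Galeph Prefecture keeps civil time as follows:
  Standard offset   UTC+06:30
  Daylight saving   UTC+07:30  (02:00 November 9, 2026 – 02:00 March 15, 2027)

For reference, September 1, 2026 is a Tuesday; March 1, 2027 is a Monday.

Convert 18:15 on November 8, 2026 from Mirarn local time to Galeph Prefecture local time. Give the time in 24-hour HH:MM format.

1 September 2026 is a Tuesday, so the first Monday is September 7 and the third is September 21.
1 March 2027 is a Monday, so the first Saturday is March 6 and the second is March 13.
November 8, 2026 falls between 21 September 2026 and 13 March 2027, so daylight saving is in effect and Mirarn is at UTC+11:45.
18:15 Mirarn − 11h45m = 06:30 UTC.
At the standard offset (UTC+06:30), 06:30 UTC + 6h30m = 13:00 Galeph Prefecture standard time.
The standard-time date in Galeph Prefecture, November 8, 2026, does not fall between 9 November 2026 and 15 March 2027, so daylight saving is not in effect and Galeph Prefecture is at UTC+06:30.
06:30 UTC + 6h30m = 13:00 Galeph Prefecture.

13:00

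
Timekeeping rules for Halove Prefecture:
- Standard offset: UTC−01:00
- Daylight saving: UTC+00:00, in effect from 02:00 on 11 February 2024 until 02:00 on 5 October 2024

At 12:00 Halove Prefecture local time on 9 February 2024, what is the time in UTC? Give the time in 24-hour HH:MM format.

13:00

9 February 2024 does not fall between 11 February and 5 October, so daylight saving is not in effect and Halove Prefecture is at UTC−01:00.
12:00 local + 1h = 13:00 UTC.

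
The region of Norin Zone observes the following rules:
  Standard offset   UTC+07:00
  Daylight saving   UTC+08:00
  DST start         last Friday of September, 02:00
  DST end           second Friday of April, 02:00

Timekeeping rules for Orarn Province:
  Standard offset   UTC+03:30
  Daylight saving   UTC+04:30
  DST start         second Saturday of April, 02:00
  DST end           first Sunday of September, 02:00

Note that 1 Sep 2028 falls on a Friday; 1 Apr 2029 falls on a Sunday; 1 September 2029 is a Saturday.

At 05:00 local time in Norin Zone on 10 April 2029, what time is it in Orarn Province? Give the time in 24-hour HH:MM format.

00:30

1 September 2028 is a Friday, so Fridays fall on 1, 8, 15, 22, 29; the last is September 29.
1 April 2029 is a Sunday, so the first Friday is April 6 and the second is April 13.
10 April 2029 falls between 29 September 2028 and 13 April 2029, so daylight saving is in effect and Norin Zone is at UTC+08:00.
05:00 Norin Zone − 8h = 21:00 UTC (rolling into the previous day, 9 April 2029).
1 April 2029 is a Sunday, so the first Saturday is April 7 and the second is April 14.
1 September 2029 is a Saturday, so the first Sunday is September 2.
At the standard offset (UTC+03:30), 21:00 UTC + 3h30m = 00:30 Orarn Province standard time (rolling into the next day, 10 April 2029).
Daylight saving runs 14 April – 2 September; the standard-time date in Orarn Province, 10 April 2029, is outside that window, so Orarn Province is on standard time at UTC+03:30.
21:00 UTC + 3h30m = 00:30 Orarn Province (rolling into the next day, 10 April 2029).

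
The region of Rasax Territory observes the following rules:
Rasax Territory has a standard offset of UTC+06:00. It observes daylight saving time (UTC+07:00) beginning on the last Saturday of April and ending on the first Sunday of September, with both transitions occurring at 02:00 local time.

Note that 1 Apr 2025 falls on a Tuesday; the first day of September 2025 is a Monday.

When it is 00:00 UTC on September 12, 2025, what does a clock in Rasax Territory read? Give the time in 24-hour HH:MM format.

06:00

1 April 2025 is a Tuesday, so Saturdays fall on 5, 12, 19, 26; the last is April 26.
1 September 2025 is a Monday, so the first Sunday is September 7.
At the standard offset (UTC+06:00), 00:00 UTC + 6h = 06:00 Rasax Territory standard time.
The standard-time date in Rasax Territory, September 12, 2025, is outside the daylight-saving period (26 April – 7 September), so Rasax Territory is on standard time, UTC+06:00.
00:00 UTC + 6h = 06:00 local.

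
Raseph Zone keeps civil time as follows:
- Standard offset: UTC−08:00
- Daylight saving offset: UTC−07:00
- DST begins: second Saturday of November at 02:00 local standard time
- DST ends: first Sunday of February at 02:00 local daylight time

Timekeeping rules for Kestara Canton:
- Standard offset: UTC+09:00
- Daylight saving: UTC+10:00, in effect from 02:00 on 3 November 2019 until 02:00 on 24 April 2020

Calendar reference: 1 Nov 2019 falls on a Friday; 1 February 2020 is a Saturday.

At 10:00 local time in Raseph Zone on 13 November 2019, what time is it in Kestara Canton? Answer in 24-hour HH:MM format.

1 November 2019 is a Friday, so the first Saturday is November 2 and the second is November 9.
1 February 2020 is a Saturday, so the first Sunday is February 2.
13 November 2019 lies within the daylight-saving period (9 November 2019 – 2 February 2020), so Raseph Zone is on daylight time, UTC−07:00.
10:00 Raseph Zone + 7h = 17:00 UTC.
At the standard offset (UTC+09:00), 17:00 UTC + 9h = 02:00 Kestara Canton standard time (rolling into the next day, 14 November 2019).
The standard-time date in Kestara Canton, 14 November 2019, falls between 3 November 2019 and 24 April 2020, so daylight saving is in effect and Kestara Canton is at UTC+10:00.
17:00 UTC + 10h = 03:00 Kestara Canton (rolling into the next day, 14 November 2019).

03:00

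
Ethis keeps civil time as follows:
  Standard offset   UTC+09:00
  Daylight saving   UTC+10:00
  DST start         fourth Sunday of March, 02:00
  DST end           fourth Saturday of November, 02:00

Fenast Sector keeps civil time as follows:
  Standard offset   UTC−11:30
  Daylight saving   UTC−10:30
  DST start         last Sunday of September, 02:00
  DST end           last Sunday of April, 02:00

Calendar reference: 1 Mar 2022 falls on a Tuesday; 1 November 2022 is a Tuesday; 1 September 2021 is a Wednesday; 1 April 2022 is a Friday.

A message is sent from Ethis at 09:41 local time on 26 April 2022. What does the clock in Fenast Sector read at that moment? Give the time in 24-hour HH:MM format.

1 March 2022 is a Tuesday, so the first Sunday is March 6 and the fourth is March 27.
1 November 2022 is a Tuesday, so the first Saturday is November 5 and the fourth is November 26.
26 April 2022 lies within the daylight-saving period (27 March – 26 November), so Ethis is on daylight time, UTC+10:00.
09:41 Ethis − 10h = 23:41 UTC (rolling into the previous day, 25 April 2022).
1 September 2021 is a Wednesday, so Sundays fall on 5, 12, 19, 26; the last is September 26.
1 April 2022 is a Friday, so Sundays fall on 3, 10, 17, 24; the last is April 24.
At the standard offset (UTC−11:30), 23:41 UTC − 11h30m = 12:11 Fenast Sector standard time.
Daylight saving runs 26 September 2021 – 24 April 2022; the standard-time date in Fenast Sector, 25 April 2022, is outside that window, so Fenast Sector is on standard time at UTC−11:30.
23:41 UTC − 11h30m = 12:11 Fenast Sector.

12:11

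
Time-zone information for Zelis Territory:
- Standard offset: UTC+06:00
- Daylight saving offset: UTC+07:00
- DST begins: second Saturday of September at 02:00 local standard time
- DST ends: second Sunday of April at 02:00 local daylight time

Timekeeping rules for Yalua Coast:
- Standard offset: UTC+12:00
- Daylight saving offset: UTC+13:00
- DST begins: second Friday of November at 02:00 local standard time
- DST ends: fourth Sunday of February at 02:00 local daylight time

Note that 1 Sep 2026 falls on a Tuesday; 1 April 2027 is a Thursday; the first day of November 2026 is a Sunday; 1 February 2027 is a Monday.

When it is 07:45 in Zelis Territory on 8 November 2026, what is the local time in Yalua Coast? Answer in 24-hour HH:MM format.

12:45

1 September 2026 is a Tuesday, so the first Saturday is September 5 and the second is September 12.
1 April 2027 is a Thursday, so the first Sunday is April 4 and the second is April 11.
Daylight saving runs 12 September 2026 – 11 April 2027; 8 November 2026 is inside that window, so Zelis Territory is at UTC+07:00.
07:45 Zelis Territory − 7h = 00:45 UTC.
1 November 2026 is a Sunday, so the first Friday is November 6 and the second is November 13.
1 February 2027 is a Monday, so the first Sunday is February 7 and the fourth is February 28.
At the standard offset (UTC+12:00), 00:45 UTC + 12h = 12:45 Yalua Coast standard time.
The standard-time date in Yalua Coast, 8 November 2026, does not fall between 13 November 2026 and 28 February 2027, so daylight saving is not in effect and Yalua Coast is at UTC+12:00.
00:45 UTC + 12h = 12:45 Yalua Coast.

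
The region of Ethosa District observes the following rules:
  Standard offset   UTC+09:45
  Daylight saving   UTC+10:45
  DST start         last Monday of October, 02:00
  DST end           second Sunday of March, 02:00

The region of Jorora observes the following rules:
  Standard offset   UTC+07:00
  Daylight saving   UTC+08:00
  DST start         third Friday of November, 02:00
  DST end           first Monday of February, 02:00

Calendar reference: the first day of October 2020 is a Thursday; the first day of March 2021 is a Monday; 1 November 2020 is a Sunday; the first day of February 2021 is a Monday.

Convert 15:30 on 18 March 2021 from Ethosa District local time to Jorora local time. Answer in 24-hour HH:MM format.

12:45

1 October 2020 is a Thursday, so Mondays fall on 5, 12, 19, 26; the last is October 26.
1 March 2021 is a Monday, so the first Sunday is March 7 and the second is March 14.
18 March 2021 is outside the daylight-saving period (26 October 2020 – 14 March 2021), so Ethosa District is on standard time, UTC+09:45.
15:30 Ethosa District − 9h45m = 05:45 UTC.
1 November 2020 is a Sunday, so the first Friday is November 6 and the third is November 20.
1 February 2021 is a Monday, so the first Monday is February 1.
At the standard offset (UTC+07:00), 05:45 UTC + 7h = 12:45 Jorora standard time.
The standard-time date in Jorora, 18 March 2021, does not fall between 20 November 2020 and 1 February 2021, so daylight saving is not in effect and Jorora is at UTC+07:00.
05:45 UTC + 7h = 12:45 Jorora.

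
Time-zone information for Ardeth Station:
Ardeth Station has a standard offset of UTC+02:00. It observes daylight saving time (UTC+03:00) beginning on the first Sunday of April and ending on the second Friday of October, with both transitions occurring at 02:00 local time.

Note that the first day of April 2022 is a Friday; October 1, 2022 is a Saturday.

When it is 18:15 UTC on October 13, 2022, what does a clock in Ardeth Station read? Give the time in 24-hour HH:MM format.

1 April 2022 is a Friday, so the first Sunday is April 3.
1 October 2022 is a Saturday, so the first Friday is October 7 and the second is October 14.
At the standard offset (UTC+02:00), 18:15 UTC + 2h = 20:15 Ardeth Station standard time.
Daylight saving runs 3 April – 14 October; the standard-time date in Ardeth Station, October 13, 2022, is inside that window, so Ardeth Station is at UTC+03:00.
18:15 UTC + 3h = 21:15 local.

21:15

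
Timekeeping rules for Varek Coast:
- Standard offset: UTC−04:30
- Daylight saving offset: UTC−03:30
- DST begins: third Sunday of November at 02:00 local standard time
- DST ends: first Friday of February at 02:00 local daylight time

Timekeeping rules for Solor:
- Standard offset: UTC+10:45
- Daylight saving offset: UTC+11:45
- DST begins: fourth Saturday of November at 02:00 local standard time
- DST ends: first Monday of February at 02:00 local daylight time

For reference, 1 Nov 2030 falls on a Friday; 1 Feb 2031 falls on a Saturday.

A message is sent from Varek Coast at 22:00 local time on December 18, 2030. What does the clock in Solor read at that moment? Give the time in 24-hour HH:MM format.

13:15

1 November 2030 is a Friday, so the first Sunday is November 3 and the third is November 17.
1 February 2031 is a Saturday, so the first Friday is February 7.
December 18, 2030 falls between 17 November 2030 and 7 February 2031, so daylight saving is in effect and Varek Coast is at UTC−03:30.
22:00 Varek Coast + 3h30m = 01:30 UTC (rolling into the next day, 19 December 2030).
1 November 2030 is a Friday, so the first Saturday is November 2 and the fourth is November 23.
1 February 2031 is a Saturday, so the first Monday is February 3.
At the standard offset (UTC+10:45), 01:30 UTC + 10h45m = 12:15 Solor standard time.
The standard-time date in Solor, December 19, 2030, lies within the daylight-saving period (23 November 2030 – 3 February 2031), so Solor is on daylight time, UTC+11:45.
01:30 UTC + 11h45m = 13:15 Solor.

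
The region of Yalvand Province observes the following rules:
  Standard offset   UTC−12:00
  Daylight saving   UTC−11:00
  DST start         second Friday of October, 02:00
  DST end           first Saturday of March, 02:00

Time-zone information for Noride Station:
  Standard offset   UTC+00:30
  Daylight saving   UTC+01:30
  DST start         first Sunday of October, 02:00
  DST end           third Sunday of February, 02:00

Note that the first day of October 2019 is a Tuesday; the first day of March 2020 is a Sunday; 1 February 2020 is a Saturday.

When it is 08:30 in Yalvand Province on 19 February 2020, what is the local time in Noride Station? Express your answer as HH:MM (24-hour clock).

1 October 2019 is a Tuesday, so the first Friday is October 4 and the second is October 11.
1 March 2020 is a Sunday, so the first Saturday is March 7.
19 February 2020 lies within the daylight-saving period (11 October 2019 – 7 March 2020), so Yalvand Province is on daylight time, UTC−11:00.
08:30 Yalvand Province + 11h = 19:30 UTC.
1 October 2019 is a Tuesday, so the first Sunday is October 6.
1 February 2020 is a Saturday, so the first Sunday is February 2 and the third is February 16.
At the standard offset (UTC+00:30), 19:30 UTC + 0h30m = 20:00 Noride Station standard time.
The standard-time date in Noride Station, 19 February 2020, is outside the daylight-saving period (6 October 2019 – 16 February 2020), so Noride Station is on standard time, UTC+00:30.
19:30 UTC + 0h30m = 20:00 Noride Station.

20:00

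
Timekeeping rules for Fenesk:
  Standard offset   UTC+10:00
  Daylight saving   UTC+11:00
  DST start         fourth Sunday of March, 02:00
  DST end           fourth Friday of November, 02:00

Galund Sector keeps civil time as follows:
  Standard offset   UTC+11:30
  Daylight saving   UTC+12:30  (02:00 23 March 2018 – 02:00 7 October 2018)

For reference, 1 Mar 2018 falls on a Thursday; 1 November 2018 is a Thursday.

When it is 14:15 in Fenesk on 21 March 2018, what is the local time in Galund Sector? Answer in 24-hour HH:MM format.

1 March 2018 is a Thursday, so the first Sunday is March 4 and the fourth is March 25.
1 November 2018 is a Thursday, so the first Friday is November 2 and the fourth is November 23.
21 March 2018 is outside the daylight-saving period (25 March – 23 November), so Fenesk is on standard time, UTC+10:00.
14:15 Fenesk − 10h = 04:15 UTC.
At the standard offset (UTC+11:30), 04:15 UTC + 11h30m = 15:45 Galund Sector standard time.
The standard-time date in Galund Sector, 21 March 2018, does not fall between 23 March and 7 October, so daylight saving is not in effect and Galund Sector is at UTC+11:30.
04:15 UTC + 11h30m = 15:45 Galund Sector.

15:45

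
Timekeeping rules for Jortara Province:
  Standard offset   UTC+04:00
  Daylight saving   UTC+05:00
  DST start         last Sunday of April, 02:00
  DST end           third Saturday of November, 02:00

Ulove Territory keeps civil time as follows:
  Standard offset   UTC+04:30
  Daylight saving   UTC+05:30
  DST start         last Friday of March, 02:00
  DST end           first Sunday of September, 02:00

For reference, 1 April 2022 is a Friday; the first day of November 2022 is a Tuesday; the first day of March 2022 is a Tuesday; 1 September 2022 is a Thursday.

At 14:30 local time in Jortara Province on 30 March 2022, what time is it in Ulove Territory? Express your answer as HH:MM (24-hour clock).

1 April 2022 is a Friday, so Sundays fall on 3, 10, 17, 24; the last is April 24.
1 November 2022 is a Tuesday, so the first Saturday is November 5 and the third is November 19.
30 March 2022 is outside the daylight-saving period (24 April – 19 November), so Jortara Province is on standard time, UTC+04:00.
14:30 Jortara Province − 4h = 10:30 UTC.
1 March 2022 is a Tuesday, so Fridays fall on 4, 11, 18, 25; the last is March 25.
1 September 2022 is a Thursday, so the first Sunday is September 4.
At the standard offset (UTC+04:30), 10:30 UTC + 4h30m = 15:00 Ulove Territory standard time.
The standard-time date in Ulove Territory, 30 March 2022, lies within the daylight-saving period (25 March – 4 September), so Ulove Territory is on daylight time, UTC+05:30.
10:30 UTC + 5h30m = 16:00 Ulove Territory.

16:00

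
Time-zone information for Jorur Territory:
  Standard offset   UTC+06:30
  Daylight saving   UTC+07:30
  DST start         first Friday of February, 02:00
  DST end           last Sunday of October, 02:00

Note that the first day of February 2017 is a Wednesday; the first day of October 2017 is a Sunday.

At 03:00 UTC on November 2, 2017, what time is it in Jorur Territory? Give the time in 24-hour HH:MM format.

1 February 2017 is a Wednesday, so the first Friday is February 3.
1 October 2017 is a Sunday, so Sundays fall on 1, 8, 15, 22, 29; the last is October 29.
At the standard offset (UTC+06:30), 03:00 UTC + 6h30m = 09:30 Jorur Territory standard time.
Daylight saving runs 3 February – 29 October; the standard-time date in Jorur Territory, November 2, 2017, is outside that window, so Jorur Territory is on standard time at UTC+06:30.
03:00 UTC + 6h30m = 09:30 local.

09:30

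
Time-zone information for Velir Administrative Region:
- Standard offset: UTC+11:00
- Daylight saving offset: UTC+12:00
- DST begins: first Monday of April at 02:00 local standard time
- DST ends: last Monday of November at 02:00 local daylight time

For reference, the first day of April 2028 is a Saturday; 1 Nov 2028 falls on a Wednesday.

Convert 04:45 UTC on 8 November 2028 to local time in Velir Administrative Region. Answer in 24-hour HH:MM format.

16:45

1 April 2028 is a Saturday, so the first Monday is April 3.
1 November 2028 is a Wednesday, so Mondays fall on 6, 13, 20, 27; the last is November 27.
At the standard offset (UTC+11:00), 04:45 UTC + 11h = 15:45 Velir Administrative Region standard time.
Daylight saving runs 3 April – 27 November; the standard-time date in Velir Administrative Region, 8 November 2028, is inside that window, so Velir Administrative Region is at UTC+12:00.
04:45 UTC + 12h = 16:45 local.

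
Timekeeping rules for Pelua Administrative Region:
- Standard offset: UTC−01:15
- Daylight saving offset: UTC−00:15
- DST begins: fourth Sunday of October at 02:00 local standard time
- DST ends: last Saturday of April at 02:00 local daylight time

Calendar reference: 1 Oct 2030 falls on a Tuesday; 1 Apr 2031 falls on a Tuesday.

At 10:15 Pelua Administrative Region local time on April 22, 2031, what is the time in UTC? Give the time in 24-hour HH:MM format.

1 October 2030 is a Tuesday, so the first Sunday is October 6 and the fourth is October 27.
1 April 2031 is a Tuesday, so Saturdays fall on 5, 12, 19, 26; the last is April 26.
April 22, 2031 lies within the daylight-saving period (27 October 2030 – 26 April 2031), so Pelua Administrative Region is on daylight time, UTC−00:15.
10:15 local + 0h15m = 10:30 UTC.

10:30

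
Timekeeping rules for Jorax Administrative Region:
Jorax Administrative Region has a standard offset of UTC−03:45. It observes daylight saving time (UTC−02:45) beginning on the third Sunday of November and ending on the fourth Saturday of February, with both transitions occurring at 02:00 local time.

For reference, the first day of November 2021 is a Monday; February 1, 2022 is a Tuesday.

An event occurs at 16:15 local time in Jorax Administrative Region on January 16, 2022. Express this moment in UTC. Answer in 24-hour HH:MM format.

19:00

1 November 2021 is a Monday, so the first Sunday is November 7 and the third is November 21.
1 February 2022 is a Tuesday, so the first Saturday is February 5 and the fourth is February 26.
January 16, 2022 falls between 21 November 2021 and 26 February 2022, so daylight saving is in effect and Jorax Administrative Region is at UTC−02:45.
16:15 local + 2h45m = 19:00 UTC.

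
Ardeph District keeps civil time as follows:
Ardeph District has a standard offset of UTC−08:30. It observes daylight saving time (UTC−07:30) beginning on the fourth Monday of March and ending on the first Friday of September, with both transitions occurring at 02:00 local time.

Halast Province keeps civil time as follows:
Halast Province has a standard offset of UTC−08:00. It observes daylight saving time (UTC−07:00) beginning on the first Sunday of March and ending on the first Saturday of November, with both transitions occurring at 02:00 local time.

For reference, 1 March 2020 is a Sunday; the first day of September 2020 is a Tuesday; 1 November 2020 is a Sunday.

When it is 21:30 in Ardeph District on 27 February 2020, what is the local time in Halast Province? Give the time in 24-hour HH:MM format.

1 March 2020 is a Sunday, so the first Monday is March 2 and the fourth is March 23.
1 September 2020 is a Tuesday, so the first Friday is September 4.
27 February 2020 does not fall between 23 March and 4 September, so daylight saving is not in effect and Ardeph District is at UTC−08:30.
21:30 Ardeph District + 8h30m = 06:00 UTC (rolling into the next day, 28 February 2020).
1 March 2020 is a Sunday, so the first Sunday is March 1.
1 November 2020 is a Sunday, so the first Saturday is November 7.
At the standard offset (UTC−08:00), 06:00 UTC − 8h = 22:00 Halast Province standard time (rolling into the previous day, 27 February 2020).
Daylight saving runs 1 March – 7 November; the standard-time date in Halast Province, 27 February 2020, is outside that window, so Halast Province is on standard time at UTC−08:00.
06:00 UTC − 8h = 22:00 Halast Province (rolling into the previous day, 27 February 2020).

22:00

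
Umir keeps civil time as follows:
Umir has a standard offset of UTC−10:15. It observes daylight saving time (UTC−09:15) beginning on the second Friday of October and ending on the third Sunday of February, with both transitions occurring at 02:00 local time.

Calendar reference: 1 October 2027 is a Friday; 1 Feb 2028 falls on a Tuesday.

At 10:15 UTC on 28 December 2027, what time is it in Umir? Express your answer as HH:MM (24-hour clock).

01:00

1 October 2027 is a Friday, so the first Friday is October 1 and the second is October 8.
1 February 2028 is a Tuesday, so the first Sunday is February 6 and the third is February 20.
At the standard offset (UTC−10:15), 10:15 UTC − 10h15m = 00:00 Umir standard time.
The standard-time date in Umir, 28 December 2027, lies within the daylight-saving period (8 October 2027 – 20 February 2028), so Umir is on daylight time, UTC−09:15.
10:15 UTC − 9h15m = 01:00 local.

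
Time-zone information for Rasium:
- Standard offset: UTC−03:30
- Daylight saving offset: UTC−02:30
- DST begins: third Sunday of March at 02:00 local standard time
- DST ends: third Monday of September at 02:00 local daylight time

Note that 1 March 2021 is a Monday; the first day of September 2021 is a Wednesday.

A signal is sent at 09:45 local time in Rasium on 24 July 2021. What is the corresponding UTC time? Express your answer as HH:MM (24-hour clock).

12:15

1 March 2021 is a Monday, so the first Sunday is March 7 and the third is March 21.
1 September 2021 is a Wednesday, so the first Monday is September 6 and the third is September 20.
24 July 2021 falls between 21 March and 20 September, so daylight saving is in effect and Rasium is at UTC−02:30.
09:45 local + 2h30m = 12:15 UTC.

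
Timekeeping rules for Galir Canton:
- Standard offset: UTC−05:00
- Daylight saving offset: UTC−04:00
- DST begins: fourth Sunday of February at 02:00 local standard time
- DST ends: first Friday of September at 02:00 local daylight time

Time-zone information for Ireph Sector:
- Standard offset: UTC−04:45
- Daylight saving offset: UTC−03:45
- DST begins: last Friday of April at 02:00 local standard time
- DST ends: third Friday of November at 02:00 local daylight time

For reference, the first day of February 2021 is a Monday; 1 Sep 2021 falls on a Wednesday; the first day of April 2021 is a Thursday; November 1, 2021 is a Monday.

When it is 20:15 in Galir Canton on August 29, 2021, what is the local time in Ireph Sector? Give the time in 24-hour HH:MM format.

1 February 2021 is a Monday, so the first Sunday is February 7 and the fourth is February 28.
1 September 2021 is a Wednesday, so the first Friday is September 3.
August 29, 2021 lies within the daylight-saving period (28 February – 3 September), so Galir Canton is on daylight time, UTC−04:00.
20:15 Galir Canton + 4h = 00:15 UTC (rolling into the next day, 30 August 2021).
1 April 2021 is a Thursday, so Fridays fall on 2, 9, 16, 23, 30; the last is April 30.
1 November 2021 is a Monday, so the first Friday is November 5 and the third is November 19.
At the standard offset (UTC−04:45), 00:15 UTC − 4h45m = 19:30 Ireph Sector standard time (rolling into the previous day, 29 August 2021).
The standard-time date in Ireph Sector, August 29, 2021, falls between 30 April and 19 November, so daylight saving is in effect and Ireph Sector is at UTC−03:45.
00:15 UTC − 3h45m = 20:30 Ireph Sector (rolling into the previous day, 29 August 2021).

20:30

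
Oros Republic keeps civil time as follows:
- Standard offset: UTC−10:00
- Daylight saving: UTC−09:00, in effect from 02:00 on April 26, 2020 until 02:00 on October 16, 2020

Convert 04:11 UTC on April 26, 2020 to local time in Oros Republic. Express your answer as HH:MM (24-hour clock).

At the standard offset (UTC−10:00), 04:11 UTC − 10h = 18:11 Oros Republic standard time (rolling into the previous day, 25 April 2020).
Daylight saving runs 26 April – 16 October; the standard-time date in Oros Republic, April 25, 2020, is outside that window, so Oros Republic is on standard time at UTC−10:00.
04:11 UTC − 10h = 18:11 local (rolling into the previous day, 25 April 2020).

18:11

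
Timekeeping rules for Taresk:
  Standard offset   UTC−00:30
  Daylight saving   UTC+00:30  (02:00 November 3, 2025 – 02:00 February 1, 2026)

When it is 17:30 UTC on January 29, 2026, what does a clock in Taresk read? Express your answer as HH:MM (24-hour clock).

18:00

At the standard offset (UTC−00:30), 17:30 UTC − 0h30m = 17:00 Taresk standard time.
The standard-time date in Taresk, January 29, 2026, falls between 3 November 2025 and 1 February 2026, so daylight saving is in effect and Taresk is at UTC+00:30.
17:30 UTC + 0h30m = 18:00 local.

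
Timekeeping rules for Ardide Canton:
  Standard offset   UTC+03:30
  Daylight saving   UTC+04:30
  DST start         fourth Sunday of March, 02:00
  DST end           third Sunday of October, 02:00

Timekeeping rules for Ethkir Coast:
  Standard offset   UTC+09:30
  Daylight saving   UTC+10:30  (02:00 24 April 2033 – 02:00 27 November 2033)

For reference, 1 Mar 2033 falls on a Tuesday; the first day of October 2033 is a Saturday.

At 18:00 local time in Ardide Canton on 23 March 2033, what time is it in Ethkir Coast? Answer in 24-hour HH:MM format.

1 March 2033 is a Tuesday, so the first Sunday is March 6 and the fourth is March 27.
1 October 2033 is a Saturday, so the first Sunday is October 2 and the third is October 16.
23 March 2033 does not fall between 27 March and 16 October, so daylight saving is not in effect and Ardide Canton is at UTC+03:30.
18:00 Ardide Canton − 3h30m = 14:30 UTC.
At the standard offset (UTC+09:30), 14:30 UTC + 9h30m = 00:00 Ethkir Coast standard time (rolling into the next day, 24 March 2033).
The standard-time date in Ethkir Coast, 24 March 2033, does not fall between 24 April and 27 November, so daylight saving is not in effect and Ethkir Coast is at UTC+09:30.
14:30 UTC + 9h30m = 00:00 Ethkir Coast (rolling into the next day, 24 March 2033).

00:00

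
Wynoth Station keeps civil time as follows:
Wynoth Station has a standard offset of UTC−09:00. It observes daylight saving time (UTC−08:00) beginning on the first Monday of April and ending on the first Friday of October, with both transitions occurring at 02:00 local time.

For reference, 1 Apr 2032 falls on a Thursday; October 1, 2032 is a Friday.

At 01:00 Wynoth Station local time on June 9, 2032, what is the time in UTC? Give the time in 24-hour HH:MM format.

09:00

1 April 2032 is a Thursday, so the first Monday is April 5.
1 October 2032 is a Friday, so the first Friday is October 1.
June 9, 2032 falls between 5 April and 1 October, so daylight saving is in effect and Wynoth Station is at UTC−08:00.
01:00 local + 8h = 09:00 UTC.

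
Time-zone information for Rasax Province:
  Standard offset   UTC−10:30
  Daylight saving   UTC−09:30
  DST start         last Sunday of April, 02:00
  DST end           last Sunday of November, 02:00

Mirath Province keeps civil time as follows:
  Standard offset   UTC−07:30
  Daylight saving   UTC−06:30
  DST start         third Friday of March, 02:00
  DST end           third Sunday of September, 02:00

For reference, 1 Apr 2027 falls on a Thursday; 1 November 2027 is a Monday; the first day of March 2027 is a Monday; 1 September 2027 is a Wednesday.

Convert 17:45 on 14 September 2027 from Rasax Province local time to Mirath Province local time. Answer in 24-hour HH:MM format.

1 April 2027 is a Thursday, so Sundays fall on 4, 11, 18, 25; the last is April 25.
1 November 2027 is a Monday, so Sundays fall on 7, 14, 21, 28; the last is November 28.
Daylight saving runs 25 April – 28 November; 14 September 2027 is inside that window, so Rasax Province is at UTC−09:30.
17:45 Rasax Province + 9h30m = 03:15 UTC (rolling into the next day, 15 September 2027).
1 March 2027 is a Monday, so the first Friday is March 5 and the third is March 19.
1 September 2027 is a Wednesday, so the first Sunday is September 5 and the third is September 19.
At the standard offset (UTC−07:30), 03:15 UTC − 7h30m = 19:45 Mirath Province standard time (rolling into the previous day, 14 September 2027).
The standard-time date in Mirath Province, 14 September 2027, falls between 19 March and 19 September, so daylight saving is in effect and Mirath Province is at UTC−06:30.
03:15 UTC − 6h30m = 20:45 Mirath Province (rolling into the previous day, 14 September 2027).

20:45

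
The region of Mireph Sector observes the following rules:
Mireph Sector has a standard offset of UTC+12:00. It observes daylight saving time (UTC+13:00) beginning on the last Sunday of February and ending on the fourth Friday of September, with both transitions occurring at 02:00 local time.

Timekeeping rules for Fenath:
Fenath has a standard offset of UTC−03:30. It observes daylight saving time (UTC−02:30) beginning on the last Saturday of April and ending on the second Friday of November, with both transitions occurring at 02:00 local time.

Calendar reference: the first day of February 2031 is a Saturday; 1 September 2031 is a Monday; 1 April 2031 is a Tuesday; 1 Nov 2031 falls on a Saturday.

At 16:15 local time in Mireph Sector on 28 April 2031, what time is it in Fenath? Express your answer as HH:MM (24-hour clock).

1 February 2031 is a Saturday, so Sundays fall on 2, 9, 16, 23; the last is February 23.
1 September 2031 is a Monday, so the first Friday is September 5 and the fourth is September 26.
Daylight saving runs 23 February – 26 September; 28 April 2031 is inside that window, so Mireph Sector is at UTC+13:00.
16:15 Mireph Sector − 13h = 03:15 UTC.
1 April 2031 is a Tuesday, so Saturdays fall on 5, 12, 19, 26; the last is April 26.
1 November 2031 is a Saturday, so the first Friday is November 7 and the second is November 14.
At the standard offset (UTC−03:30), 03:15 UTC − 3h30m = 23:45 Fenath standard time (rolling into the previous day, 27 April 2031).
Daylight saving runs 26 April – 14 November; the standard-time date in Fenath, 27 April 2031, is inside that window, so Fenath is at UTC−02:30.
03:15 UTC − 2h30m = 00:45 Fenath.

00:45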